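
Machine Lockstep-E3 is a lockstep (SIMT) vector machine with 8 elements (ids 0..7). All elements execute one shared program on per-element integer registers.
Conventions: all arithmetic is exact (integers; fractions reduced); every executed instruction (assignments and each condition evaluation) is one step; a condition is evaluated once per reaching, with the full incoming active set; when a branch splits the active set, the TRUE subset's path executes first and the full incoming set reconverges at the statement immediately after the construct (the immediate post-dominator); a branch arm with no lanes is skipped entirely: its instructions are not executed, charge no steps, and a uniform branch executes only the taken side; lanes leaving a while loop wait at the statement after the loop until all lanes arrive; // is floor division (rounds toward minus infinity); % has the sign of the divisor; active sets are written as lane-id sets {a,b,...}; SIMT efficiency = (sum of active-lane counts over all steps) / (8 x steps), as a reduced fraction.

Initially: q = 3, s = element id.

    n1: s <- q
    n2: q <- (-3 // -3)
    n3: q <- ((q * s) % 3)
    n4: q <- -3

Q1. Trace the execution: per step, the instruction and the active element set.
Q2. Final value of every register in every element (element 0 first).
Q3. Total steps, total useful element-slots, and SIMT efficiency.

step 0: s <- q                       {0,1,2,3,4,5,6,7}
step 1: q <- (-3 // -3)              {0,1,2,3,4,5,6,7}
step 2: q <- ((q * s) % 3)           {0,1,2,3,4,5,6,7}
step 3: q <- -3                      {0,1,2,3,4,5,6,7}

Answer: 4 steps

q: -3,-3,-3,-3,-3,-3,-3,-3
s: 3,3,3,3,3,3,3,3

steps = 4; useful = 32; efficiency = 32/32 = 1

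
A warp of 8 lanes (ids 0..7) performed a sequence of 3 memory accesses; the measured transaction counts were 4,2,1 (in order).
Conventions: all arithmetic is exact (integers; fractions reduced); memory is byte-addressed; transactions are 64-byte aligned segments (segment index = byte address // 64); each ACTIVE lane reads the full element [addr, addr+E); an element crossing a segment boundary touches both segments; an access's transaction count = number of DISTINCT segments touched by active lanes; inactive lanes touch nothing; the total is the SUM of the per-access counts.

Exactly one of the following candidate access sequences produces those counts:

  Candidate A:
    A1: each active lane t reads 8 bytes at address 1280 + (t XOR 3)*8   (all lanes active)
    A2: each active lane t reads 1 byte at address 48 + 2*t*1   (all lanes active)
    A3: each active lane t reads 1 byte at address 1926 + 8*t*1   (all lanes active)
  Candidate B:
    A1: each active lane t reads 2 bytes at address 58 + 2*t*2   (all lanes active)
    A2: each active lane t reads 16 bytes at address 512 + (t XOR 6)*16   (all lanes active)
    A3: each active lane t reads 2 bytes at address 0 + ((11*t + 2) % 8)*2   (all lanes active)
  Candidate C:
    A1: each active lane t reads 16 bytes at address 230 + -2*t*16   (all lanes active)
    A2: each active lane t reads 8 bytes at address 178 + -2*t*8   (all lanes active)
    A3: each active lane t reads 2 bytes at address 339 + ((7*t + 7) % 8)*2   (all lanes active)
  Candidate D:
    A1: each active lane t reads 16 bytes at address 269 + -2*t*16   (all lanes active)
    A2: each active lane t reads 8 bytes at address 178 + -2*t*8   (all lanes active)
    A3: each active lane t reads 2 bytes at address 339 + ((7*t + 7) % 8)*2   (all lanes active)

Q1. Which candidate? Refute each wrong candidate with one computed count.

A: A1 gives 1 transaction, not 4
B: A1 gives 2 transactions, not 4
D: A1 gives 5 transactions, not 4
C: all counts match (4,2,1)

Answer: C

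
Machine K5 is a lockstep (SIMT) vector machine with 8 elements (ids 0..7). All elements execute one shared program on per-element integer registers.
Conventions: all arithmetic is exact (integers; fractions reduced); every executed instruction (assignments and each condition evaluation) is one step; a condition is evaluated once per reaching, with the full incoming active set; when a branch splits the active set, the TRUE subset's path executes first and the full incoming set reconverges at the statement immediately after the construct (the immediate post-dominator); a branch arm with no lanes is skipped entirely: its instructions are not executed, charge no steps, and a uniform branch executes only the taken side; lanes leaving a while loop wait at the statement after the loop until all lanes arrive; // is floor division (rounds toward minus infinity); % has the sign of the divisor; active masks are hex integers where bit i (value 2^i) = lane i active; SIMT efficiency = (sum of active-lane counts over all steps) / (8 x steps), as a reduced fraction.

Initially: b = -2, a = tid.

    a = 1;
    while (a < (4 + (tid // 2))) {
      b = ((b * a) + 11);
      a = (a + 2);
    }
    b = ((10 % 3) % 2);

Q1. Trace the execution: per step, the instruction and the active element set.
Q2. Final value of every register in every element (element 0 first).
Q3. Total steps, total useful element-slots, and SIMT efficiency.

step 0: a <- 1                       0xff
step 1: eval (a < (4 + (tid // 2)))  0xff
step 2: b <- ((b * a) + 11)          0xff
step 3: a <- (a + 2)                 0xff
step 4: eval (a < (4 + (tid // 2)))  0xff
step 5: b <- ((b * a) + 11)          0xff
step 6: a <- (a + 2)                 0xff
step 7: eval (a < (4 + (tid // 2)))  0xff
step 8: b <- ((b * a) + 11)          0xf0
step 9: a <- (a + 2)                 0xf0
step 10: eval (a < (4 + (tid // 2)))  0xf0
step 11: b <- ((10 % 3) % 2)          0xff

Answer: 12 steps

b: 1,1,1,1,1,1,1,1
a: 5,5,5,5,7,7,7,7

steps = 12; useful = 84; efficiency = 84/96 = 7/8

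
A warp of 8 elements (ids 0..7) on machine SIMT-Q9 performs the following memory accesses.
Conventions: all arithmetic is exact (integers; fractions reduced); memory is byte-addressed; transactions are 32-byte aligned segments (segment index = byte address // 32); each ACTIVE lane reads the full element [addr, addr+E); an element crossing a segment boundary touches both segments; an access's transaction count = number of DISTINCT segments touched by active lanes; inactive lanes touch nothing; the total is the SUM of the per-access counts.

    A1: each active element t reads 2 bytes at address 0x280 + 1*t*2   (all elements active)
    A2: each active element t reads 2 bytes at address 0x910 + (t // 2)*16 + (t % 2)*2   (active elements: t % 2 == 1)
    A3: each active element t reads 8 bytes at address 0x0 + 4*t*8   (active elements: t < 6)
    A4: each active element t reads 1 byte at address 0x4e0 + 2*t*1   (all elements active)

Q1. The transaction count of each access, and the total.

A1: 1 transaction
A2: 3 transactions
A3: 6 transactions
A4: 1 transaction

Answer: 1,3,6,1; total 11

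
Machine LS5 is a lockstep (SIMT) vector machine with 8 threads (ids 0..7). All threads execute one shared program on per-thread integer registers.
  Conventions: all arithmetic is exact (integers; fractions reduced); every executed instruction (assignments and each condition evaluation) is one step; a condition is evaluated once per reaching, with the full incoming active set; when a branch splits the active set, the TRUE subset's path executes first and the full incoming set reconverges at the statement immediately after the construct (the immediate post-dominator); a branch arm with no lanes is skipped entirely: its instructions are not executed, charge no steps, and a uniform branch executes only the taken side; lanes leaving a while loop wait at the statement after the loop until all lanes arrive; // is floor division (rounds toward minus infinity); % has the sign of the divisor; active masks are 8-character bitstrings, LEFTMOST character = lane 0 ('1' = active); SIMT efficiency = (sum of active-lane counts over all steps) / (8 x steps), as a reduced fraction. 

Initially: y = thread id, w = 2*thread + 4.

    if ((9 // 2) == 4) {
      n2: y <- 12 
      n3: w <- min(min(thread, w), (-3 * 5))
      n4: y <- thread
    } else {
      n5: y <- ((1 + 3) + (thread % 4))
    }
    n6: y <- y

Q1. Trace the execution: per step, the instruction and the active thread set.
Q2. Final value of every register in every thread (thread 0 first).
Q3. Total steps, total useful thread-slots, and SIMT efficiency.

step 0: eval ((9 // 2) == 4)         11111111
step 1: y <- 12                      11111111
step 2: w <- min(min(thread, w), (-3 * 5)) 11111111
step 3: y <- thread                  11111111
step 4: y <- y                       11111111

Answer: 5 steps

y: 0,1,2,3,4,5,6,7
w: -15,-15,-15,-15,-15,-15,-15,-15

steps = 5; useful = 40; efficiency = 40/40 = 1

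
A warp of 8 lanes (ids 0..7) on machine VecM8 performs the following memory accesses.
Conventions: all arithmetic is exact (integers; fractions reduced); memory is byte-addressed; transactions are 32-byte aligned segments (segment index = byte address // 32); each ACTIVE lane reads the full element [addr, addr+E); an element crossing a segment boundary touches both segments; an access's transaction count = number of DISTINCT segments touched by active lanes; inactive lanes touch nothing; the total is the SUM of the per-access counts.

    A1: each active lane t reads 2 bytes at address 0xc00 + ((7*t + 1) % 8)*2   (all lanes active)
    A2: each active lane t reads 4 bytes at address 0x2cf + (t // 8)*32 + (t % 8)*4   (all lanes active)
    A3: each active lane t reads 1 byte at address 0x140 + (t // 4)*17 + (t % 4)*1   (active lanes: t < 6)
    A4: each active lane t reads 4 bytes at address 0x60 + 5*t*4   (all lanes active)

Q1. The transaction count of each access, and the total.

A1: 1 transaction
A2: 2 transactions
A3: 1 transaction
A4: 5 transactions

Answer: 1,2,1,5; total 9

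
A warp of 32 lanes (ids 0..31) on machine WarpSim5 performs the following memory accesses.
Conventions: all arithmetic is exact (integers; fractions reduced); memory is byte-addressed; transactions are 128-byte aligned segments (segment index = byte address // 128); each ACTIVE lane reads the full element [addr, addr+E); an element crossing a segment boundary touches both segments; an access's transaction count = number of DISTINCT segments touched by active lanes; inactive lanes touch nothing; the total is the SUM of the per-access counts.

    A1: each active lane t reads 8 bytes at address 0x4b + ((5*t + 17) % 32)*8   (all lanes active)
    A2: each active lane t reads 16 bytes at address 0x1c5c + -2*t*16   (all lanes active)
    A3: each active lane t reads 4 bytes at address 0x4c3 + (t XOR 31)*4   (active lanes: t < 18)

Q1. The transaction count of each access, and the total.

A1: 3 transactions
A2: 9 transactions
A3: 2 transactions

Answer: 3,9,2; total 14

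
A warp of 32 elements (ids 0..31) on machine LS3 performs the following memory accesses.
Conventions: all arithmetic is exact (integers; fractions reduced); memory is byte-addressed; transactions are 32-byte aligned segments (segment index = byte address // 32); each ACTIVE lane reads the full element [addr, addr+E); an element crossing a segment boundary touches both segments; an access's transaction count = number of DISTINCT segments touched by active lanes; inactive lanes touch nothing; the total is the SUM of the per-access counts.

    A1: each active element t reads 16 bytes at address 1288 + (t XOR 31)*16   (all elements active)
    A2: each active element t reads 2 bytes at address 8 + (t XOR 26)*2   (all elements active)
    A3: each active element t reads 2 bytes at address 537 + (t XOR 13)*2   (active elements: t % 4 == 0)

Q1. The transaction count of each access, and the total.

A1: 17 transactions
A2: 3 transactions
A3: 3 transactions

Answer: 17,3,3; total 23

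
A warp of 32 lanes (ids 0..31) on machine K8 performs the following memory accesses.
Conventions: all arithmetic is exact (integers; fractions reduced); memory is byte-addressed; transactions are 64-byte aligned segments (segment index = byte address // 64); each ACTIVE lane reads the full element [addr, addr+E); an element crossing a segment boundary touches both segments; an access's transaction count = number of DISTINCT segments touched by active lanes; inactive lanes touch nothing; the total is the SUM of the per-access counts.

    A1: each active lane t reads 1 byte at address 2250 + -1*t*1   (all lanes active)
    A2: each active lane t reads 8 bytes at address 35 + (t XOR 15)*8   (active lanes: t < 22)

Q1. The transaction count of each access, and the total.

A1: 2 transactions
A2: 5 transactions

Answer: 2,5; total 7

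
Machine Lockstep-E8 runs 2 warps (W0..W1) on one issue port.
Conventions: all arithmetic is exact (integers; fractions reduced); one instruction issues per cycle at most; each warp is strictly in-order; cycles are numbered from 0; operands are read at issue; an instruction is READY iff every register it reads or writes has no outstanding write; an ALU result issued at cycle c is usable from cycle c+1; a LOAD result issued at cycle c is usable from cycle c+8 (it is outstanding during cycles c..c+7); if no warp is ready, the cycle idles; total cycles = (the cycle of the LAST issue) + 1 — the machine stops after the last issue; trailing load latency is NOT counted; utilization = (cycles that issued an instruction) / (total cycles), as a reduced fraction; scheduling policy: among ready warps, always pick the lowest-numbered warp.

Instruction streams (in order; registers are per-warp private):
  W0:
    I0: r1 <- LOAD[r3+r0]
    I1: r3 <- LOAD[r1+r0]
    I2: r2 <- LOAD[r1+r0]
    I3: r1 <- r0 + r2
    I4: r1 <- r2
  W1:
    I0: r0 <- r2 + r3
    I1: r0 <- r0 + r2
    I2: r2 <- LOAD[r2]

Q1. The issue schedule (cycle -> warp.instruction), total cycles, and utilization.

cycle 0: W0.I0
cycle 1: W1.I0
cycle 2: W1.I1
cycle 3: W1.I2
cycle 4: idle
cycle 5: idle
cycle 6: idle
cycle 7: idle
cycle 8: W0.I1
cycle 9: W0.I2
cycle 10: idle
cycle 11: idle
cycle 12: idle
cycle 13: idle
cycle 14: idle
cycle 15: idle
cycle 16: idle
cycle 17: W0.I3
cycle 18: W0.I4

Answer: 19 cycles, utilization 8/19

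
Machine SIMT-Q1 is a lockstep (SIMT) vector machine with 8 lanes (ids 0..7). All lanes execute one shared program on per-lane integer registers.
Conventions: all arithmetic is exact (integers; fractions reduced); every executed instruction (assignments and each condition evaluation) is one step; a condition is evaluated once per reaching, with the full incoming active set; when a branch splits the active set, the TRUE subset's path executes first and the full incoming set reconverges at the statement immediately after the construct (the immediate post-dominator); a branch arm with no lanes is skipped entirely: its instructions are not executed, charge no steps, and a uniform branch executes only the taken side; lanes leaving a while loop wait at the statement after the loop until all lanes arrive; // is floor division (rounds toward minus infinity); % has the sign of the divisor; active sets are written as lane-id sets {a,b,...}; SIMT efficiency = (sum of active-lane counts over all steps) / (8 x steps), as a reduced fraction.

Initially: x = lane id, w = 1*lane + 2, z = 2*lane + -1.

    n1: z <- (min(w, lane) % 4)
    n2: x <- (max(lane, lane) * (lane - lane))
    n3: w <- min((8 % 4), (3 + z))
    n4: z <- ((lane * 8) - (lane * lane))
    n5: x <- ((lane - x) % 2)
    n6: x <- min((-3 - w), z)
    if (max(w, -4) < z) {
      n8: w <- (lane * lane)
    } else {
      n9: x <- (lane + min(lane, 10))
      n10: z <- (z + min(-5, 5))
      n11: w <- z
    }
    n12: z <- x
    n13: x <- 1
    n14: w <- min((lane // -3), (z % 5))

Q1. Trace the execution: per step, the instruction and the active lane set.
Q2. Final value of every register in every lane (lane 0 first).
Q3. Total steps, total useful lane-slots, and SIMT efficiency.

step 0: z <- (min(w, lane) % 4)      {0,1,2,3,4,5,6,7}
step 1: x <- (max(lane, lane) * (lane - lane)) {0,1,2,3,4,5,6,7}
step 2: w <- min((8 % 4), (3 + z))   {0,1,2,3,4,5,6,7}
step 3: z <- ((lane * 8) - (lane * lane)) {0,1,2,3,4,5,6,7}
step 4: x <- ((lane - x) % 2)        {0,1,2,3,4,5,6,7}
step 5: x <- min((-3 - w), z)        {0,1,2,3,4,5,6,7}
step 6: eval (max(w, -4) < z)        {0,1,2,3,4,5,6,7}
step 7: w <- (lane * lane)           {1,2,3,4,5,6,7}
step 8: x <- (lane + min(lane, 10))  {0}
step 9: z <- (z + min(-5, 5))        {0}
step 10: w <- z                       {0}
step 11: z <- x                       {0,1,2,3,4,5,6,7}
step 12: x <- 1                       {0,1,2,3,4,5,6,7}
step 13: w <- min((lane // -3), (z % 5)) {0,1,2,3,4,5,6,7}

Answer: 14 steps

x: 1,1,1,1,1,1,1,1
w: 0,-1,-1,-1,-2,-2,-2,-3
z: 0,-3,-3,-3,-3,-3,-3,-3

steps = 14; useful = 90; efficiency = 90/112 = 45/56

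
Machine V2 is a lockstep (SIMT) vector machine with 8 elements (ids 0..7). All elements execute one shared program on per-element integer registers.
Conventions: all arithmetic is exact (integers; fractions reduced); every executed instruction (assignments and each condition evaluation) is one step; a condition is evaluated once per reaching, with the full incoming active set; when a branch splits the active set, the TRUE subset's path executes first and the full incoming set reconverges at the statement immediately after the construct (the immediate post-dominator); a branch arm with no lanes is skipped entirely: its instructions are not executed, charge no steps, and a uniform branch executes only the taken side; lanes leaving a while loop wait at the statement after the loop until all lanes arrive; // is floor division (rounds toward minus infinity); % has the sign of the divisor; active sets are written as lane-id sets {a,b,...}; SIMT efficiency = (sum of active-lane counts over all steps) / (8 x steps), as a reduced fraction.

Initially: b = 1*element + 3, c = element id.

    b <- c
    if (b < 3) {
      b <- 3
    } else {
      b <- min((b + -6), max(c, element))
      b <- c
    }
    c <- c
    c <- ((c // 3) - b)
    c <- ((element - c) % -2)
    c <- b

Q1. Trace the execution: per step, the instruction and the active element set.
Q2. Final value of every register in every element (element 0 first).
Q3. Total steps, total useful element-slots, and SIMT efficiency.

step 0: b <- c                       {0,1,2,3,4,5,6,7}
step 1: eval (b < 3)                 {0,1,2,3,4,5,6,7}
step 2: b <- 3                       {0,1,2}
step 3: b <- min((b + -6), max(c, element)) {3,4,5,6,7}
step 4: b <- c                       {3,4,5,6,7}
step 5: c <- c                       {0,1,2,3,4,5,6,7}
step 6: c <- ((c // 3) - b)          {0,1,2,3,4,5,6,7}
step 7: c <- ((element - c) % -2)    {0,1,2,3,4,5,6,7}
step 8: c <- b                       {0,1,2,3,4,5,6,7}

Answer: 9 steps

b: 3,3,3,3,4,5,6,7
c: 3,3,3,3,4,5,6,7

steps = 9; useful = 61; efficiency = 61/72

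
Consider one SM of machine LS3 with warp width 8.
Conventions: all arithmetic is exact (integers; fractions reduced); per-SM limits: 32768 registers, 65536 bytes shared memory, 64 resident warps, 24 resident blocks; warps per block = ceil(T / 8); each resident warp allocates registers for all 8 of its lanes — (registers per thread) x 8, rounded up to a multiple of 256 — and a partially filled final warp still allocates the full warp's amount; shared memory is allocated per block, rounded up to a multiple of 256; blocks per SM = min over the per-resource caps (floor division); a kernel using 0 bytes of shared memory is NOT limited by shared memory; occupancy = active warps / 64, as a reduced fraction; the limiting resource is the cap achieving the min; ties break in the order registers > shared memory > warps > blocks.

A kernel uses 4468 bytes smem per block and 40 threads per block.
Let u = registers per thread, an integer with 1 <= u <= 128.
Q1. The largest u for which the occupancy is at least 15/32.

Answer: u = 128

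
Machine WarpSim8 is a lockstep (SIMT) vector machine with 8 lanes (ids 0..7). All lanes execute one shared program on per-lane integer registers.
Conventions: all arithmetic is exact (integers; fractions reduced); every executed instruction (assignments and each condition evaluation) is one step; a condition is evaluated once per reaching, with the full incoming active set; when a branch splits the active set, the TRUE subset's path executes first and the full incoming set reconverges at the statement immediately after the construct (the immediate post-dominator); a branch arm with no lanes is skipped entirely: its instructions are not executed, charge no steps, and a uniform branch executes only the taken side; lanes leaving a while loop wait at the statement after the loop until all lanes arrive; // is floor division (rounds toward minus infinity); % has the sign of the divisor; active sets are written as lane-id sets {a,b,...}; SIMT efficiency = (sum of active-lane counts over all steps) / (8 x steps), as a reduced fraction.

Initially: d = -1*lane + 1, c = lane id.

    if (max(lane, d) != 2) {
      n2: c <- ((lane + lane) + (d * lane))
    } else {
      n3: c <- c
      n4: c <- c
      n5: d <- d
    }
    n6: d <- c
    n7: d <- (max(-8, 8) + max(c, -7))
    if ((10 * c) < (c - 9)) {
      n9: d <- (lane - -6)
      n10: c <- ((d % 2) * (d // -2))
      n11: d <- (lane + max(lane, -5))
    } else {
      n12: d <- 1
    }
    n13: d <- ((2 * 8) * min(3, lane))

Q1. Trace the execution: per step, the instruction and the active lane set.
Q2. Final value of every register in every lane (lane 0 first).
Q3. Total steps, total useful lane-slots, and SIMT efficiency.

step 0: eval (max(lane, d) != 2)     {0,1,2,3,4,5,6,7}
step 1: c <- ((lane + lane) + (d * lane)) {0,1,3,4,5,6,7}
step 2: c <- c                       {2}
step 3: c <- c                       {2}
step 4: d <- d                       {2}
step 5: d <- c                       {0,1,2,3,4,5,6,7}
step 6: d <- (max(-8, 8) + max(c, -7)) {0,1,2,3,4,5,6,7}
step 7: eval ((10 * c) < (c - 9))    {0,1,2,3,4,5,6,7}
step 8: d <- (lane - -6)             {4,5,6,7}
step 9: c <- ((d % 2) * (d // -2))   {4,5,6,7}
step 10: d <- (lane + max(lane, -5))  {4,5,6,7}
step 11: d <- 1                       {0,1,2,3}
step 12: d <- ((2 * 8) * min(3, lane)) {0,1,2,3,4,5,6,7}

Answer: 13 steps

d: 0,16,32,48,48,48,48,48
c: 0,2,2,0,0,-6,0,-7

steps = 13; useful = 66; efficiency = 66/104 = 33/52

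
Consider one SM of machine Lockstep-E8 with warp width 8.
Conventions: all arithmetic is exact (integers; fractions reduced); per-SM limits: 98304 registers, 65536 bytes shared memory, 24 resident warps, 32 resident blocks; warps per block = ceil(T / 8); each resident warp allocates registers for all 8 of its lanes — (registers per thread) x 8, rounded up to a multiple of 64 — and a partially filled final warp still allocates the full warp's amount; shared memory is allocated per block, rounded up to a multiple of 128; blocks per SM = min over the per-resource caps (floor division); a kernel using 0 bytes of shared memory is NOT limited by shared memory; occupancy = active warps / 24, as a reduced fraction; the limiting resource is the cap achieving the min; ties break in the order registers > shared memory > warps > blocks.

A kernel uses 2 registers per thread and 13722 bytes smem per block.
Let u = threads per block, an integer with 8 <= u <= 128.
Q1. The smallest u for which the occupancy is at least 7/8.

Answer: u = 41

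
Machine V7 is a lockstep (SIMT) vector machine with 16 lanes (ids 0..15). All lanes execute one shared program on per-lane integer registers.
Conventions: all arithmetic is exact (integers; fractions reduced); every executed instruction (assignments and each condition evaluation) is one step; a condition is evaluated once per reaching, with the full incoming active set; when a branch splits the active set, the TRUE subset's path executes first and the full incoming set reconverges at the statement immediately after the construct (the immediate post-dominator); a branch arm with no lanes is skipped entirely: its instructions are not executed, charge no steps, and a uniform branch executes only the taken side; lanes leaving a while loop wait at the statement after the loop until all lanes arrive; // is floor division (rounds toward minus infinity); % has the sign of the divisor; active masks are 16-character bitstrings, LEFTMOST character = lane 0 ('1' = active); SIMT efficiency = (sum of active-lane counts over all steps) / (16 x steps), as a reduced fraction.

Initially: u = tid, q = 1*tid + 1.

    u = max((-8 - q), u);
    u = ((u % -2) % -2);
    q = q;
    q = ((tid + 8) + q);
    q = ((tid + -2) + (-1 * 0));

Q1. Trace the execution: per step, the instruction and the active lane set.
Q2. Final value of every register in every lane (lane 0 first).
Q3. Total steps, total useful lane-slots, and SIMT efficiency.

step 0: u <- max((-8 - q), u)        1111111111111111
step 1: u <- ((u % -2) % -2)         1111111111111111
step 2: q <- q                       1111111111111111
step 3: q <- ((tid + 8) + q)         1111111111111111
step 4: q <- ((tid + -2) + (-1 * 0)) 1111111111111111

Answer: 5 steps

u: 0,-1,0,-1,0,-1,0,-1,0,-1,0,-1,0,-1,0,-1
q: -2,-1,0,1,2,3,4,5,6,7,8,9,10,11,12,13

steps = 5; useful = 80; efficiency = 80/80 = 1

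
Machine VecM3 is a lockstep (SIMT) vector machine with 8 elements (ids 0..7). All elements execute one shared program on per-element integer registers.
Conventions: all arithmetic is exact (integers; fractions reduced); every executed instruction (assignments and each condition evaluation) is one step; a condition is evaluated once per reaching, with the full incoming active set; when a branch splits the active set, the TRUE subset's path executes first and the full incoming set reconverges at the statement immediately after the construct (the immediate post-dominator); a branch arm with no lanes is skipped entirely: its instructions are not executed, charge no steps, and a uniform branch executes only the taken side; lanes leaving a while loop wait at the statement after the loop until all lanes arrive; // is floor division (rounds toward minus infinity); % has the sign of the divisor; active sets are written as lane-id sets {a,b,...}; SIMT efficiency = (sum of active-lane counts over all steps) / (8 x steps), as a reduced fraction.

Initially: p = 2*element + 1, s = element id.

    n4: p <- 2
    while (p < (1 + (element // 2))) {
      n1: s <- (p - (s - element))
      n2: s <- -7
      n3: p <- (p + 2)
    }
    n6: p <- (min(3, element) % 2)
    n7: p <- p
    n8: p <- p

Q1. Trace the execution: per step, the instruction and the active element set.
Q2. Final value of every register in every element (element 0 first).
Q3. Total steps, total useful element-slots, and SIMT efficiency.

step 0: p <- 2                       {0,1,2,3,4,5,6,7}
step 1: eval (p < (1 + (element // 2))) {0,1,2,3,4,5,6,7}
step 2: s <- (p - (s - element))     {4,5,6,7}
step 3: s <- -7                      {4,5,6,7}
step 4: p <- (p + 2)                 {4,5,6,7}
step 5: eval (p < (1 + (element // 2))) {4,5,6,7}
step 6: p <- (min(3, element) % 2)   {0,1,2,3,4,5,6,7}
step 7: p <- p                       {0,1,2,3,4,5,6,7}
step 8: p <- p                       {0,1,2,3,4,5,6,7}

Answer: 9 steps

p: 0,1,0,1,1,1,1,1
s: 0,1,2,3,-7,-7,-7,-7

steps = 9; useful = 56; efficiency = 56/72 = 7/9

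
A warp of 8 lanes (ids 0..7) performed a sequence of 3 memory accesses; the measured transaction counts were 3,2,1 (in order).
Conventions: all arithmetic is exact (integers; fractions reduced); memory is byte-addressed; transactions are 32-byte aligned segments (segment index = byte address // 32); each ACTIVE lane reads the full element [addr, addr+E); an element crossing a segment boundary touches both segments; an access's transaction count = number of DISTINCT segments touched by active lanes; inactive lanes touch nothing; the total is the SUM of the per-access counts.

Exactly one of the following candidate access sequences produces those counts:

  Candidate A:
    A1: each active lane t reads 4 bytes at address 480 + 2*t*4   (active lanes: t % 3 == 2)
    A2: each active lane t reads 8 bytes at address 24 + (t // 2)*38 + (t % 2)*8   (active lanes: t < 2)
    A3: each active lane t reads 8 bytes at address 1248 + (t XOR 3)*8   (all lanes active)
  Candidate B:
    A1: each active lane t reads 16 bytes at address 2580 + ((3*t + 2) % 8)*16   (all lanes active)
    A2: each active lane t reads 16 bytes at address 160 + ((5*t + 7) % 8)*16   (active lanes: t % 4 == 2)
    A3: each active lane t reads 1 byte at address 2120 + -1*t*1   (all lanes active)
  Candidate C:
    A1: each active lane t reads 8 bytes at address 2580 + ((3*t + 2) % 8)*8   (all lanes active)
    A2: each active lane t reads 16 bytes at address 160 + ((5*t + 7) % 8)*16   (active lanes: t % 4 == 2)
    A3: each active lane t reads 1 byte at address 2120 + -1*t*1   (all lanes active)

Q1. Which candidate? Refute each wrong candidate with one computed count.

A: A1 gives 2 transactions, not 3
B: A1 gives 5 transactions, not 3
C: all counts match (3,2,1)

Answer: C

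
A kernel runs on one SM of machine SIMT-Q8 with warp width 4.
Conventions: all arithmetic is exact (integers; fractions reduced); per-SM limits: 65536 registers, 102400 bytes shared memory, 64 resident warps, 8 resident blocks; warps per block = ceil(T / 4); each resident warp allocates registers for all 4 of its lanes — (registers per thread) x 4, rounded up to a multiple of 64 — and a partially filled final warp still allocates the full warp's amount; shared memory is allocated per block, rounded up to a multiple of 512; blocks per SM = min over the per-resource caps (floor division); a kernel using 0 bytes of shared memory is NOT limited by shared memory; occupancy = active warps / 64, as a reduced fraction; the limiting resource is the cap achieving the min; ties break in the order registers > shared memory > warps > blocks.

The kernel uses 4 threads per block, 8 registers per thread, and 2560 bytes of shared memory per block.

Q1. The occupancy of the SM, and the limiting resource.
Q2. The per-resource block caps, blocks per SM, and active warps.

Answer: occupancy 1/8, limited by blocks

registers: 1024 blocks
shared memory: 40 blocks
warps: 64 blocks
blocks: 8 blocks

Answer: 8 blocks, 8 active warps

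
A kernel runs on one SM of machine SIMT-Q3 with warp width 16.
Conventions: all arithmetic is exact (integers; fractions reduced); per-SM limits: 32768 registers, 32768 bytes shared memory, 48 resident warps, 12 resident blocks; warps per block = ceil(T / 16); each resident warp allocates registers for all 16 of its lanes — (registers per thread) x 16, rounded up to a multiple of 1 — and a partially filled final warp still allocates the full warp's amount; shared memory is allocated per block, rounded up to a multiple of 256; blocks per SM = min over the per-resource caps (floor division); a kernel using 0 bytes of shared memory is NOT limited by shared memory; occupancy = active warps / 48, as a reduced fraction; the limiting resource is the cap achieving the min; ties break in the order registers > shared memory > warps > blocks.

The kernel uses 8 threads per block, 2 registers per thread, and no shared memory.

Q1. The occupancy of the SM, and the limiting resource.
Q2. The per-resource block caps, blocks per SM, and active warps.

Answer: occupancy 1/4, limited by blocks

registers: 1024 blocks
shared memory: no limit (kernel uses none)
warps: 48 blocks
blocks: 12 blocks

Answer: 12 blocks, 12 active warps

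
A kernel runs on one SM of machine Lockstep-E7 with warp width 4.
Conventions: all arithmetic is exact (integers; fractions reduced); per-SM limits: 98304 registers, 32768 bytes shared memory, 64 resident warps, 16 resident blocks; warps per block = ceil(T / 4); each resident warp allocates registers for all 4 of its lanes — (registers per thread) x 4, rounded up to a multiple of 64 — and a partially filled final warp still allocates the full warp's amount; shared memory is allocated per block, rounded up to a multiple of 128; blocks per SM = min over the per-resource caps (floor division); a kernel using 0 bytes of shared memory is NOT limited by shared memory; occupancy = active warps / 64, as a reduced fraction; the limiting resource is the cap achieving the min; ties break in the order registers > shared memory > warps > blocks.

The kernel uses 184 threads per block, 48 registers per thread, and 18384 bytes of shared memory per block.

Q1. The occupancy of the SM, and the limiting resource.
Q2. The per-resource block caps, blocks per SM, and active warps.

Answer: occupancy 23/32, limited by shared memory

registers: 11 blocks
shared memory: 1 block
warps: 1 block
blocks: 16 blocks

Answer: 1 block, 46 active warps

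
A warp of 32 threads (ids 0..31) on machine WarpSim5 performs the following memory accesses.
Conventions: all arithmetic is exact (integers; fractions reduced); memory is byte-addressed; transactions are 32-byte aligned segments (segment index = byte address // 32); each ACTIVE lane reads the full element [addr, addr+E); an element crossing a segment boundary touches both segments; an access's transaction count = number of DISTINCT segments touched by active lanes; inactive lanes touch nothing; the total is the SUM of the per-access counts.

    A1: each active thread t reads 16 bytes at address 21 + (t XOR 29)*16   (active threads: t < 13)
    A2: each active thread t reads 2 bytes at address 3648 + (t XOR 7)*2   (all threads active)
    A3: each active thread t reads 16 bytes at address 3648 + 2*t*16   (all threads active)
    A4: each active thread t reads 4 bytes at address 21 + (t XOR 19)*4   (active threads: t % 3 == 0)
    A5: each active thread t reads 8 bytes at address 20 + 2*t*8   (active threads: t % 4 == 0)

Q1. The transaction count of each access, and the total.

A1: 8 transactions
A2: 2 transactions
A3: 32 transactions
A4: 5 transactions
A5: 8 transactions

Answer: 8,2,32,5,8; total 55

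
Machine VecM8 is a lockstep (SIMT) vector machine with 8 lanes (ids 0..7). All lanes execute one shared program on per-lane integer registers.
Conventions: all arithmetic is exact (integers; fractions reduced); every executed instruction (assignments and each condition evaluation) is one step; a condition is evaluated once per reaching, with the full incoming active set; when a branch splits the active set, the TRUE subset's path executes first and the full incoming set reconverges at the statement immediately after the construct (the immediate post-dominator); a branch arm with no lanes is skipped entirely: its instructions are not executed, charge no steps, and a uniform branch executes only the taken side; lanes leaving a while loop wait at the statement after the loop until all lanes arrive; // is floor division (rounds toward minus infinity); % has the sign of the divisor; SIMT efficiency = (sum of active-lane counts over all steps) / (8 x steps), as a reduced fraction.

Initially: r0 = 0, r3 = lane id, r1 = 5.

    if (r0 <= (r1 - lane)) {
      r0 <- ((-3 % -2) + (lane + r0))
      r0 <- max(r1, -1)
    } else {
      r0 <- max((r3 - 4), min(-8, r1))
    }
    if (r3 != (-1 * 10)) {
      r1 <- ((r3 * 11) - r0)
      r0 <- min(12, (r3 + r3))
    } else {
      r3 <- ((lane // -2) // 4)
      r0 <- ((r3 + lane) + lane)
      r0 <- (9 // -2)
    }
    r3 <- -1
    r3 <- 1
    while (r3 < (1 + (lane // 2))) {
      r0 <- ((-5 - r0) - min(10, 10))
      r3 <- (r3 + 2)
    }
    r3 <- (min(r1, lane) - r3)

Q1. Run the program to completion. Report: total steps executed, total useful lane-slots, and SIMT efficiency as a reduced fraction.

Answer: 17 steps, 102 useful, 3/4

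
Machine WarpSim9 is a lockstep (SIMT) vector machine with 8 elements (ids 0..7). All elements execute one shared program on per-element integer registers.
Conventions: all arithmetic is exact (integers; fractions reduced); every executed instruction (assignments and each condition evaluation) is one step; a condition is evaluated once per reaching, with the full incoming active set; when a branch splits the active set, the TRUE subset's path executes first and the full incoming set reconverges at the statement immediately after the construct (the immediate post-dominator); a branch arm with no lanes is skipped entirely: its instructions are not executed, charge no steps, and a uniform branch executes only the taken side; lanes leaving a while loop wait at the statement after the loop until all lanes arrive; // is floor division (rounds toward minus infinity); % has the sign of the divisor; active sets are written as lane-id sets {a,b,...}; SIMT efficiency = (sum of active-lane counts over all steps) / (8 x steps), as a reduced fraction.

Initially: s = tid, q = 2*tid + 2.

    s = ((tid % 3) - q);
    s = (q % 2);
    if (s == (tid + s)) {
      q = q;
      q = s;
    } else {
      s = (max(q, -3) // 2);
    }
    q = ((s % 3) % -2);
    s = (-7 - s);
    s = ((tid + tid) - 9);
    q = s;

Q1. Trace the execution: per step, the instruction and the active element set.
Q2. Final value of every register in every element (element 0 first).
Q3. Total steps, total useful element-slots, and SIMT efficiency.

step 0: s <- ((tid % 3) - q)         {0,1,2,3,4,5,6,7}
step 1: s <- (q % 2)                 {0,1,2,3,4,5,6,7}
step 2: eval (s == (tid + s))        {0,1,2,3,4,5,6,7}
step 3: q <- q                       {0}
step 4: q <- s                       {0}
step 5: s <- (max(q, -3) // 2)       {1,2,3,4,5,6,7}
step 6: q <- ((s % 3) % -2)          {0,1,2,3,4,5,6,7}
step 7: s <- (-7 - s)                {0,1,2,3,4,5,6,7}
step 8: s <- ((tid + tid) - 9)       {0,1,2,3,4,5,6,7}
step 9: q <- s                       {0,1,2,3,4,5,6,7}

Answer: 10 steps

s: -9,-7,-5,-3,-1,1,3,5
q: -9,-7,-5,-3,-1,1,3,5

steps = 10; useful = 65; efficiency = 65/80 = 13/16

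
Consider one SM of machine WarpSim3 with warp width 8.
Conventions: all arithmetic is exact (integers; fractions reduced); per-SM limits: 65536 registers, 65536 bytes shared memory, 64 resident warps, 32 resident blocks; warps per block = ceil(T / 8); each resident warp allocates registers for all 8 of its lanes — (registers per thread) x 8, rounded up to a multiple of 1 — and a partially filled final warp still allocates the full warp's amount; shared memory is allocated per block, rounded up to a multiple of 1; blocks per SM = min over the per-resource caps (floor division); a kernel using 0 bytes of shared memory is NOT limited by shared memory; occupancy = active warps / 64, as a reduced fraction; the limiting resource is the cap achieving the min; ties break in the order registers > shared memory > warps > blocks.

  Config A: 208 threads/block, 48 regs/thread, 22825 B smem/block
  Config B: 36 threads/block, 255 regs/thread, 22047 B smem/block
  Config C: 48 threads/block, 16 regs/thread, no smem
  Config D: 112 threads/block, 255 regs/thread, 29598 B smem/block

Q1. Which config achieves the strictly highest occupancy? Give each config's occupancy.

occupancies: A 13/16, B 5/32, C 15/16, D 7/16

Answer: C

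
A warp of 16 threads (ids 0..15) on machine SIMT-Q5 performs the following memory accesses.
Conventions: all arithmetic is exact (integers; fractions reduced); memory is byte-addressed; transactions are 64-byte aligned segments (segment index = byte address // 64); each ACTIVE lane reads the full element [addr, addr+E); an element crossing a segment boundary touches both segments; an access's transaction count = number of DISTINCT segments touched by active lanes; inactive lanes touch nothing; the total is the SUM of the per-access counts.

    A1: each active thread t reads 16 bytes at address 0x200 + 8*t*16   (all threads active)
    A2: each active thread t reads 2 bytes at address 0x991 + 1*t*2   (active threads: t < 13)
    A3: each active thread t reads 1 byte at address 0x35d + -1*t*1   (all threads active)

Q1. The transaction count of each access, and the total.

A1: 16 transactions
A2: 1 transaction
A3: 1 transaction

Answer: 16,1,1; total 18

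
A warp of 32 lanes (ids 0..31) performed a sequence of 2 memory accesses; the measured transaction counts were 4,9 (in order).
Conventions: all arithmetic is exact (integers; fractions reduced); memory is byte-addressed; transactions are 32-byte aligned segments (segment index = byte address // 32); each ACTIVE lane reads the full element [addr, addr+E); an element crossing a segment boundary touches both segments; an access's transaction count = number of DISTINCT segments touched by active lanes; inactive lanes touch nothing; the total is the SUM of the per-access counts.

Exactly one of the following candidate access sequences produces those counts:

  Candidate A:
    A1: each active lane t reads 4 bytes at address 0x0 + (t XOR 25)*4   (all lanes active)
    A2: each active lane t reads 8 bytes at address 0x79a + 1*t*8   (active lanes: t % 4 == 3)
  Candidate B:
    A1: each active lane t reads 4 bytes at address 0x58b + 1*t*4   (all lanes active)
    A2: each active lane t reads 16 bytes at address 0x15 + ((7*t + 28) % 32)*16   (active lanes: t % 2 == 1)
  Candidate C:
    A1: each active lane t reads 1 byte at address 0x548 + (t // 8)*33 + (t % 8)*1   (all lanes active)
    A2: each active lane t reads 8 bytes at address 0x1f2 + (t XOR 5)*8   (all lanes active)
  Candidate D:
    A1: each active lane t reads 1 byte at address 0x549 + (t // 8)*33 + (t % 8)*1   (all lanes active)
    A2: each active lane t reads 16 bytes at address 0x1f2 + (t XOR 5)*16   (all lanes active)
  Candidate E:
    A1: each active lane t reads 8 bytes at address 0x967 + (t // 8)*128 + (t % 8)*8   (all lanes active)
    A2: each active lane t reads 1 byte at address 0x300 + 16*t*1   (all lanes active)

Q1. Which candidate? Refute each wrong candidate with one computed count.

A: A2 gives 8 transactions, not 9
B: A1 gives 5 transactions, not 4
D: A2 gives 17 transactions, not 9
E: A1 gives 12 transactions, not 4
C: all counts match (4,9)

Answer: C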